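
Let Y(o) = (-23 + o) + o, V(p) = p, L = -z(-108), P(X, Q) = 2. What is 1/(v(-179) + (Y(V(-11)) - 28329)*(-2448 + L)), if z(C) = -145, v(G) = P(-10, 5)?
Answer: 1/65345324 ≈ 1.5303e-8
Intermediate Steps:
v(G) = 2
L = 145 (L = -1*(-145) = 145)
Y(o) = -23 + 2*o
1/(v(-179) + (Y(V(-11)) - 28329)*(-2448 + L)) = 1/(2 + ((-23 + 2*(-11)) - 28329)*(-2448 + 145)) = 1/(2 + ((-23 - 22) - 28329)*(-2303)) = 1/(2 + (-45 - 28329)*(-2303)) = 1/(2 - 28374*(-2303)) = 1/(2 + 65345322) = 1/65345324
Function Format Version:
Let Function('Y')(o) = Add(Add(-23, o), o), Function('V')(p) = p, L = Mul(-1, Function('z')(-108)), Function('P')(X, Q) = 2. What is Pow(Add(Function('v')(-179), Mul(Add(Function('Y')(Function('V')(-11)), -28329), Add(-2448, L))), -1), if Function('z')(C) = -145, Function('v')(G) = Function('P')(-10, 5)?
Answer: Rational(1, 65345324) ≈ 1.5303e-8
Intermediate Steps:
Function('v')(G) = 2
L = 145 (L = Mul(-1, -145) = 145)
Function('Y')(o) = Add(-23, Mul(2, o))
Pow(Add(Function('v')(-179), Mul(Add(Function('Y')(Function('V')(-11)), -28329), Add(-2448, L))), -1) = Pow(Add(2, Mul(Add(Add(-23, Mul(2, -11)), -28329), Add(-2448, 145))), -1) = Pow(Add(2, Mul(Add(Add(-23, -22), -28329), -2303)), -1) = Pow(Add(2, Mul(Add(-45, -28329), -2303)), -1) = Pow(Add(2, Mul(-28374, -2303)), -1) = Pow(Add(2, 65345322), -1) = Pow(65345324, -1) = Rational(1, 65345324)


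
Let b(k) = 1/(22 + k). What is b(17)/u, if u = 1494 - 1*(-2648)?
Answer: 1/161538 ≈ 6.1905e-6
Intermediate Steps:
u = 4142 (u = 1494 + 2648 = 4142)
b(17)/u = 1/((22 + 17)*4142) = (1/4142)/39 = (1/39)*(1/4142) = 1/161538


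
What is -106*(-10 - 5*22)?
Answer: 12720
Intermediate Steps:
-106*(-10 - 5*22) = -106*(-10 - 110) = -106*(-120) = 12720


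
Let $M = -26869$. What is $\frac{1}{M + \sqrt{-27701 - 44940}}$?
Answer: $- \frac{26869}{722015802} - \frac{i \sqrt{72641}}{722015802} \approx -3.7214 \cdot 10^{-5} - 3.7329 \cdot 10^{-7} i$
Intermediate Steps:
$\frac{1}{M + \sqrt{-27701 - 44940}} = \frac{1}{-26869 + \sqrt{-27701 - 44940}} = \frac{1}{-26869 + \sqrt{-72641}} = \frac{1}{-26869 + i \sqrt{72641}}$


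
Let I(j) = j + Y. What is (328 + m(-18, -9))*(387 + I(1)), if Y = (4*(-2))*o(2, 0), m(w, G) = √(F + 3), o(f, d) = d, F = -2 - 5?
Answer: 127264 + 776*I ≈ 1.2726e+5 + 776.0*I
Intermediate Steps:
F = -7
m(w, G) = 2*I (m(w, G) = √(-7 + 3) = √(-4) = 2*I)
Y = 0 (Y = (4*(-2))*0 = -8*0 = 0)
I(j) = j (I(j) = j + 0 = j)
(328 + m(-18, -9))*(387 + I(1)) = (328 + 2*I)*(387 + 1) = (328 + 2*I)*388 = 127264 + 776*I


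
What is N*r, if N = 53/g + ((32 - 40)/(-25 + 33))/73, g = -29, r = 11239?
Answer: -43809622/2117 ≈ -20694.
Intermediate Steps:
N = -3898/2117 (N = 53/(-29) + ((32 - 40)/(-25 + 33))/73 = 53*(-1/29) - 8/8*(1/73) = -53/29 - 8*1/8*(1/73) = -53/29 - 1*1/73 = -53/29 - 1/73 = -3898/2117 ≈ -1.8413)
N*r = -3898/2117*11239 = -43809622/2117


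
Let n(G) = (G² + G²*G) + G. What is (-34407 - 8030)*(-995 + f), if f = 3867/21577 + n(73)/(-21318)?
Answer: 6593387684134333/153326162 ≈ 4.3002e+7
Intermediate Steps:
n(G) = G + G² + G³ (n(G) = (G² + G³) + G = G + G² + G³)
f = -2809314019/153326162 (f = 3867/21577 + (73*(1 + 73 + 73²))/(-21318) = 3867*(1/21577) + (73*(1 + 73 + 5329))*(-1/21318) = 3867/21577 + (73*5403)*(-1/21318) = 3867/21577 + 394419*(-1/21318) = 3867/21577 - 131473/7106 = -2809314019/153326162 ≈ -18.322)
(-34407 - 8030)*(-995 + f) = (-34407 - 8030)*(-995 - 2809314019/153326162) = -42437*(-155368845209/153326162) = 6593387684134333/153326162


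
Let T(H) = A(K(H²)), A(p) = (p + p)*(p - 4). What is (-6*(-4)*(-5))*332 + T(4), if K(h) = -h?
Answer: -39200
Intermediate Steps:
A(p) = 2*p*(-4 + p) (A(p) = (2*p)*(-4 + p) = 2*p*(-4 + p))
T(H) = -2*H²*(-4 - H²) (T(H) = 2*(-H²)*(-4 - H²) = -2*H²*(-4 - H²))
(-6*(-4)*(-5))*332 + T(4) = (-6*(-4)*(-5))*332 + 2*4²*(4 + 4²) = (24*(-5))*332 + 2*16*(4 + 16) = -120*332 + 2*16*20 = -39840 + 640 = -39200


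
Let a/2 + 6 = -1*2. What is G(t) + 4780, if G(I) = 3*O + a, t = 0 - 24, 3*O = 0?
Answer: 4764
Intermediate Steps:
O = 0 (O = (⅓)*0 = 0)
t = -24
a = -16 (a = -12 + 2*(-1*2) = -12 + 2*(-2) = -12 - 4 = -16)
G(I) = -16 (G(I) = 3*0 - 16 = 0 - 16 = -16)
G(t) + 4780 = -16 + 4780 = 4764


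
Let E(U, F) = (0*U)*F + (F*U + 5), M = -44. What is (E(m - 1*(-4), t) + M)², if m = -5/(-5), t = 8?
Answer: 1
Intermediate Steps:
m = 1 (m = -5*(-⅕) = 1)
E(U, F) = 5 + F*U (E(U, F) = 0*F + (5 + F*U) = 0 + (5 + F*U) = 5 + F*U)
(E(m - 1*(-4), t) + M)² = ((5 + 8*(1 - 1*(-4))) - 44)² = ((5 + 8*(1 + 4)) - 44)² = ((5 + 8*5) - 44)² = ((5 + 40) - 44)² = (45 - 44)² = 1² = 1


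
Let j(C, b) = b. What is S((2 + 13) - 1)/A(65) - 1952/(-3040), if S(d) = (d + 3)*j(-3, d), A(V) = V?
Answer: 1063/247 ≈ 4.3036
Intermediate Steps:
S(d) = d*(3 + d) (S(d) = (d + 3)*d = (3 + d)*d = d*(3 + d))
S((2 + 13) - 1)/A(65) - 1952/(-3040) = (((2 + 13) - 1)*(3 + ((2 + 13) - 1)))/65 - 1952/(-3040) = ((15 - 1)*(3 + (15 - 1)))*(1/65) - 1952*(-1/3040) = (14*(3 + 14))*(1/65) + 61/95 = (14*17)*(1/65) + 61/95 = 238*(1/65) + 61/95 = 238/65 + 61/95 = 1063/247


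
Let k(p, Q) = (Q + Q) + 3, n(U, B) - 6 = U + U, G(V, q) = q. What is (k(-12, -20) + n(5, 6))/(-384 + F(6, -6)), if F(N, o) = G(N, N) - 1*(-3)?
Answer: 7/125 ≈ 0.056000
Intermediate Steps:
n(U, B) = 6 + 2*U (n(U, B) = 6 + (U + U) = 6 + 2*U)
F(N, o) = 3 + N (F(N, o) = N - 1*(-3) = N + 3 = 3 + N)
k(p, Q) = 3 + 2*Q (k(p, Q) = 2*Q + 3 = 3 + 2*Q)
(k(-12, -20) + n(5, 6))/(-384 + F(6, -6)) = ((3 + 2*(-20)) + (6 + 2*5))/(-384 + (3 + 6)) = ((3 - 40) + (6 + 10))/(-384 + 9) = (-37 + 16)/(-375) = -21*(-1/375) = 7/125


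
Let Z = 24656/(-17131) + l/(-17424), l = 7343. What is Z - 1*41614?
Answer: -12421940897093/298490544 ≈ -41616.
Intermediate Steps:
Z = -555399077/298490544 (Z = 24656/(-17131) + 7343/(-17424) = 24656*(-1/17131) + 7343*(-1/17424) = -24656/17131 - 7343/17424 = -555399077/298490544 ≈ -1.8607)
Z - 1*41614 = -555399077/298490544 - 1*41614 = -555399077/298490544 - 41614 = -12421940897093/298490544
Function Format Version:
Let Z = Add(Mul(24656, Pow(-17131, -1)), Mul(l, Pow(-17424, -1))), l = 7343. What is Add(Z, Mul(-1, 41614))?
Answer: Rational(-12421940897093, 298490544) ≈ -41616.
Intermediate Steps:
Z = Rational(-555399077, 298490544) (Z = Add(Mul(24656, Pow(-17131, -1)), Mul(7343, Pow(-17424, -1))) = Add(Mul(24656, Rational(-1, 17131)), Mul(7343, Rational(-1, 17424))) = Add(Rational(-24656, 17131), Rational(-7343, 17424)) = Rational(-555399077, 298490544) ≈ -1.8607)
Add(Z, Mul(-1, 41614)) = Add(Rational(-555399077, 298490544), Mul(-1, 41614)) = Add(Rational(-555399077, 298490544), -41614) = Rational(-12421940897093, 298490544)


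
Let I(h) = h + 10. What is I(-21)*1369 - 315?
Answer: -15374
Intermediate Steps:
I(h) = 10 + h
I(-21)*1369 - 315 = (10 - 21)*1369 - 315 = -11*1369 - 315 = -15059 - 315 = -15374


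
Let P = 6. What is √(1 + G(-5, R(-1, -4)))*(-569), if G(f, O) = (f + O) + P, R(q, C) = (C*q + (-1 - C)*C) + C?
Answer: -569*I*√10 ≈ -1799.3*I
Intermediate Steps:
R(q, C) = C + C*q + C*(-1 - C) (R(q, C) = (C*q + C*(-1 - C)) + C = C + C*q + C*(-1 - C))
G(f, O) = 6 + O + f (G(f, O) = (f + O) + 6 = (O + f) + 6 = 6 + O + f)
√(1 + G(-5, R(-1, -4)))*(-569) = √(1 + (6 - 4*(-1 - 1*(-4)) - 5))*(-569) = √(1 + (6 - 4*(-1 + 4) - 5))*(-569) = √(1 + (6 - 4*3 - 5))*(-569) = √(1 + (6 - 12 - 5))*(-569) = √(1 - 11)*(-569) = √(-10)*(-569) = (I*√10)*(-569) = -569*I*√10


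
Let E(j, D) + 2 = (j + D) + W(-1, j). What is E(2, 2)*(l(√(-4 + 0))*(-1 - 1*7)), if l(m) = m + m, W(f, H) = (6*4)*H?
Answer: -1600*I ≈ -1600.0*I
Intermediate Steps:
W(f, H) = 24*H
E(j, D) = -2 + D + 25*j (E(j, D) = -2 + ((j + D) + 24*j) = -2 + ((D + j) + 24*j) = -2 + (D + 25*j) = -2 + D + 25*j)
l(m) = 2*m
E(2, 2)*(l(√(-4 + 0))*(-1 - 1*7)) = (-2 + 2 + 25*2)*((2*√(-4 + 0))*(-1 - 1*7)) = (-2 + 2 + 50)*((2*√(-4))*(-1 - 7)) = 50*((2*(2*I))*(-8)) = 50*((4*I)*(-8)) = 50*(-32*I) = -1600*I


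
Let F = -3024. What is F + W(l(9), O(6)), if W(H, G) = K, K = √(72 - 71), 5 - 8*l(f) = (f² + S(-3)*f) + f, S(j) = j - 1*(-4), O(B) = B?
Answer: -3023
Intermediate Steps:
S(j) = 4 + j (S(j) = j + 4 = 4 + j)
l(f) = 5/8 - f/4 - f²/8 (l(f) = 5/8 - ((f² + (4 - 3)*f) + f)/8 = 5/8 - ((f² + 1*f) + f)/8 = 5/8 - ((f² + f) + f)/8 = 5/8 - ((f + f²) + f)/8 = 5/8 - (f² + 2*f)/8 = 5/8 + (-f/4 - f²/8) = 5/8 - f/4 - f²/8)
K = 1 (K = √1 = 1)
W(H, G) = 1
F + W(l(9), O(6)) = -3024 + 1 = -3023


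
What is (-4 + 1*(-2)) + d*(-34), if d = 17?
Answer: -584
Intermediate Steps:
(-4 + 1*(-2)) + d*(-34) = (-4 + 1*(-2)) + 17*(-34) = (-4 - 2) - 578 = -6 - 578 = -584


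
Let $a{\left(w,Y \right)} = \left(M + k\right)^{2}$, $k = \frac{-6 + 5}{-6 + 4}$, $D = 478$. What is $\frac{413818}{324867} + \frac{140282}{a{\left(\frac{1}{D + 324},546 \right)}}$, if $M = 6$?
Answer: $\frac{182361905218}{54902523} \approx 3321.6$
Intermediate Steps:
$k = \frac{1}{2}$ ($k = - \frac{1}{-2} = \left(-1\right) \left(- \frac{1}{2}\right) = \frac{1}{2} \approx 0.5$)
$a{\left(w,Y \right)} = \frac{169}{4}$ ($a{\left(w,Y \right)} = \left(6 + \frac{1}{2}\right)^{2} = \left(\frac{13}{2}\right)^{2} = \frac{169}{4}$)
$\frac{413818}{324867} + \frac{140282}{a{\left(\frac{1}{D + 324},546 \right)}} = \frac{413818}{324867} + \frac{140282}{\frac{169}{4}} = 413818 \cdot \frac{1}{324867} + 140282 \cdot \frac{4}{169} = \frac{413818}{324867} + \frac{561128}{169} = \frac{182361905218}{54902523}$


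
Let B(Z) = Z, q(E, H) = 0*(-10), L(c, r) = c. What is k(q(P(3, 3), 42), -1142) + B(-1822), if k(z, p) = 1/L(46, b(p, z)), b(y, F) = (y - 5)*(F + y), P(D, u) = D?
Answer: -83811/46 ≈ -1822.0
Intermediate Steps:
b(y, F) = (-5 + y)*(F + y)
q(E, H) = 0
k(z, p) = 1/46
k(q(P(3, 3), 42), -1142) + B(-1822) = 1/46 - 1822 = -83811/46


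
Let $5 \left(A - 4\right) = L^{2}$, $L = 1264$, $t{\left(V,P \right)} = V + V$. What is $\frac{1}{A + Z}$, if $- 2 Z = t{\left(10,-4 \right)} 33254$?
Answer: $- \frac{5}{64984} \approx -7.6942 \cdot 10^{-5}$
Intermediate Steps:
$t{\left(V,P \right)} = 2 V$
$A = \frac{1597716}{5}$ ($A = 4 + \frac{1264^{2}}{5} = 4 + \frac{1}{5} \cdot 1597696 = 4 + \frac{1597696}{5} = \frac{1597716}{5} \approx 3.1954 \cdot 10^{5}$)
$Z = -332540$ ($Z = - \frac{2 \cdot 10 \cdot 33254}{2} = - \frac{20 \cdot 33254}{2} = \left(- \frac{1}{2}\right) 665080 = -332540$)
$\frac{1}{A + Z} = \frac{1}{\frac{1597716}{5} - 332540} = \frac{1}{- \frac{64984}{5}} = - \frac{5}{64984}$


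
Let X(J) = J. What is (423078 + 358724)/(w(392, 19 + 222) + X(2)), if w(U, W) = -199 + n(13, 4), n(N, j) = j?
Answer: -781802/193 ≈ -4050.8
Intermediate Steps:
w(U, W) = -195 (w(U, W) = -199 + 4 = -195)
(423078 + 358724)/(w(392, 19 + 222) + X(2)) = (423078 + 358724)/(-195 + 2) = 781802/(-193) = 781802*(-1/193) = -781802/193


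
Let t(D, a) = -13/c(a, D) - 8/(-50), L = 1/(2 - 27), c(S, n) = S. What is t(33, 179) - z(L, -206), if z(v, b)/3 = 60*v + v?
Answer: 33148/4475 ≈ 7.4074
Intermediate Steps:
L = -1/25 (L = 1/(-25) = -1/25 ≈ -0.040000)
t(D, a) = 4/25 - 13/a (t(D, a) = -13/a - 8/(-50) = -13/a - 8*(-1/50) = -13/a + 4/25 = 4/25 - 13/a)
z(v, b) = 183*v (z(v, b) = 3*(60*v + v) = 3*(61*v) = 183*v)
t(33, 179) - z(L, -206) = (4/25 - 13/179) - 183*(-1)/25 = (4/25 - 13*1/179) - 1*(-183/25) = (4/25 - 13/179) + 183/25 = 391/4475 + 183/25 = 33148/4475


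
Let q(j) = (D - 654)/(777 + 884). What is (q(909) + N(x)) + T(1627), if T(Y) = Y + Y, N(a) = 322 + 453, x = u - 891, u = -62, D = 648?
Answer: 6692163/1661 ≈ 4029.0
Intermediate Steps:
x = -953 (x = -62 - 891 = -953)
N(a) = 775
q(j) = -6/1661 (q(j) = (648 - 654)/(777 + 884) = -6/1661)
T(Y) = 2*Y
(q(909) + N(x)) + T(1627) = (-6/1661 + 775) + 2*1627 = 1287269/1661 + 3254 = 6692163/1661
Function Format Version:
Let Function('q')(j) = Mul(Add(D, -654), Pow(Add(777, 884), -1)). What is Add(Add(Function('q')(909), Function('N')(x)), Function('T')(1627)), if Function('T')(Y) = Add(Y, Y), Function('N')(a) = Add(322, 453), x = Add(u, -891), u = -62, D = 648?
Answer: Rational(6692163, 1661) ≈ 4029.0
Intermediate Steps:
x = -953 (x = Add(-62, -891) = -953)
Function('N')(a) = 775
Function('q')(j) = Rational(-6, 1661) (Function('q')(j) = Mul(Add(648, -654), Pow(Add(777, 884), -1)) = Mul(-6, Pow(1661, -1)) = Mul(-6, Rational(1, 1661)) = Rational(-6, 1661))
Function('T')(Y) = Mul(2, Y)
Add(Add(Function('q')(909), Function('N')(x)), Function('T')(1627)) = Add(Add(Rational(-6, 1661), 775), Mul(2, 1627)) = Add(Rational(1287269, 1661), 3254) = Rational(6692163, 1661)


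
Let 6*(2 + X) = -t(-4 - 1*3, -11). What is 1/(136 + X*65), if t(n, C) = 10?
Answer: -3/307 ≈ -0.0097720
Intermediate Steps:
X = -11/3 (X = -2 + (-1*10)/6 = -2 + (1/6)*(-10) = -2 - 5/3 = -11/3 ≈ -3.6667)
1/(136 + X*65) = 1/(136 - 11/3*65) = 1/(136 - 715/3) = 1/(-307/3) = -3/307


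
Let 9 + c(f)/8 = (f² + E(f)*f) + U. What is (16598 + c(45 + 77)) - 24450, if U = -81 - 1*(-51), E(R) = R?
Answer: 229980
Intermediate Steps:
U = -30 (U = -81 + 51 = -30)
c(f) = -312 + 16*f² (c(f) = -72 + 8*((f² + f*f) - 30) = -72 + 8*((f² + f²) - 30) = -72 + 8*(2*f² - 30) = -72 + 8*(-30 + 2*f²) = -72 + (-240 + 16*f²) = -312 + 16*f²)
(16598 + c(45 + 77)) - 24450 = (16598 + (-312 + 16*(45 + 77)²)) - 24450 = (16598 + (-312 + 16*122²)) - 24450 = (16598 + (-312 + 16*14884)) - 24450 = (16598 + (-312 + 238144)) - 24450 = (16598 + 237832) - 24450 = 254430 - 24450 = 229980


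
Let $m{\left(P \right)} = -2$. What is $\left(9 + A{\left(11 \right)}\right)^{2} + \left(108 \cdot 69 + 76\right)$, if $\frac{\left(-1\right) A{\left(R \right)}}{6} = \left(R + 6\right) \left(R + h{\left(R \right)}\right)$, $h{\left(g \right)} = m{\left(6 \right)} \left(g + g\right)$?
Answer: $11398153$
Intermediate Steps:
$h{\left(g \right)} = - 4 g$ ($h{\left(g \right)} = - 2 \left(g + g\right) = - 2 \cdot 2 g = - 4 g$)
$A{\left(R \right)} = 18 R \left(6 + R\right)$ ($A{\left(R \right)} = - 6 \left(R + 6\right) \left(R - 4 R\right) = - 6 \left(6 + R\right) \left(- 3 R\right) = - 6 \left(- 3 R \left(6 + R\right)\right) = 18 R \left(6 + R\right)$)
$\left(9 + A{\left(11 \right)}\right)^{2} + \left(108 \cdot 69 + 76\right) = \left(9 + 18 \cdot 11 \left(6 + 11\right)\right)^{2} + \left(108 \cdot 69 + 76\right) = \left(9 + 18 \cdot 11 \cdot 17\right)^{2} + \left(7452 + 76\right) = \left(9 + 3366\right)^{2} + 7528 = 3375^{2} + 7528 = 11390625 + 7528 = 11398153$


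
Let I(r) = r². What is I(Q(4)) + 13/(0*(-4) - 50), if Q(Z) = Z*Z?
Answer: 12787/50 ≈ 255.74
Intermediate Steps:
Q(Z) = Z²
I(Q(4)) + 13/(0*(-4) - 50) = (4²)² + 13/(0*(-4) - 50) = 16² + 13/(0 - 50) = 256 + 13/(-50) = 256 - 1/50*13 = 256 - 13/50 = 12787/50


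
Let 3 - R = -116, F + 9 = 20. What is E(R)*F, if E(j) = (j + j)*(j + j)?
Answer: 623084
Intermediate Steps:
F = 11 (F = -9 + 20 = 11)
R = 119 (R = 3 - 1*(-116) = 3 + 116 = 119)
E(j) = 4*j² (E(j) = (2*j)*(2*j) = 4*j²)
E(R)*F = (4*119²)*11 = (4*14161)*11 = 56644*11 = 623084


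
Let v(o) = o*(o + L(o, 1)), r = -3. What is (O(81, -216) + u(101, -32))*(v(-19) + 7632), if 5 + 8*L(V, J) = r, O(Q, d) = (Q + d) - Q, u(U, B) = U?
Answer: -921380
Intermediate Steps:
O(Q, d) = d
L(V, J) = -1 (L(V, J) = -5/8 + (⅛)*(-3) = -5/8 - 3/8 = -1)
v(o) = o*(-1 + o) (v(o) = o*(o - 1) = o*(-1 + o))
(O(81, -216) + u(101, -32))*(v(-19) + 7632) = (-216 + 101)*(-19*(-1 - 19) + 7632) = -115*(-19*(-20) + 7632) = -115*(380 + 7632) = -115*8012 = -921380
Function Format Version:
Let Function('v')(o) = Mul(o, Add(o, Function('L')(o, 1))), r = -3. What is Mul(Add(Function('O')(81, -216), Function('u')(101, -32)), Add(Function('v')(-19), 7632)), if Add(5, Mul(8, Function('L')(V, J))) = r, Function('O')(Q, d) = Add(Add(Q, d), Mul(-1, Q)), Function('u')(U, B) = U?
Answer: -921380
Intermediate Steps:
Function('O')(Q, d) = d
Function('L')(V, J) = -1 (Function('L')(V, J) = Add(Rational(-5, 8), Mul(Rational(1, 8), -3)) = Add(Rational(-5, 8), Rational(-3, 8)) = -1)
Function('v')(o) = Mul(o, Add(-1, o)) (Function('v')(o) = Mul(o, Add(o, -1)) = Mul(o, Add(-1, o)))
Mul(Add(Function('O')(81, -216), Function('u')(101, -32)), Add(Function('v')(-19), 7632)) = Mul(Add(-216, 101), Add(Mul(-19, Add(-1, -19)), 7632)) = Mul(-115, Add(Mul(-19, -20), 7632)) = Mul(-115, Add(380, 7632)) = Mul(-115, 8012) = -921380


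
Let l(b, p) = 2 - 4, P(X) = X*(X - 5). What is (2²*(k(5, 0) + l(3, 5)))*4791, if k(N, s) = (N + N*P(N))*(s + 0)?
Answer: -38328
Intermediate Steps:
P(X) = X*(-5 + X)
l(b, p) = -2
k(N, s) = s*(N + N²*(-5 + N)) (k(N, s) = (N + N*(N*(-5 + N)))*(s + 0) = (N + N²*(-5 + N))*s = s*(N + N²*(-5 + N)))
(2²*(k(5, 0) + l(3, 5)))*4791 = (2²*(5*0*(1 + 5*(-5 + 5)) - 2))*4791 = (4*(5*0*(1 + 5*0) - 2))*4791 = (4*(5*0*(1 + 0) - 2))*4791 = (4*(5*0*1 - 2))*4791 = (4*(0 - 2))*4791 = (4*(-2))*4791 = -8*4791 = -38328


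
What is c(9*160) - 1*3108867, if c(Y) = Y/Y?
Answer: -3108866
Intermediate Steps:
c(Y) = 1
c(9*160) - 1*3108867 = 1 - 1*3108867 = 1 - 3108867 = -3108866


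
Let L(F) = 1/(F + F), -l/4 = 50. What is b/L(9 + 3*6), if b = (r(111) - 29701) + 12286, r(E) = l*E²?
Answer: -134007210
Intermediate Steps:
l = -200 (l = -4*50 = -200)
L(F) = 1/(2*F)
r(E) = -200*E²
b = -2481615 (b = (-200*111² - 29701) + 12286 = (-200*12321 - 29701) + 12286 = (-2464200 - 29701) + 12286 = -2493901 + 12286 = -2481615)
b/L(9 + 3*6) = -2481615/(1/(2*(9 + 3*6))) = -2481615/(1/(2*(9 + 18))) = -2481615/((½)/27) = -2481615/((½)*(1/27)) = -2481615/1/54 = -2481615*54 = -134007210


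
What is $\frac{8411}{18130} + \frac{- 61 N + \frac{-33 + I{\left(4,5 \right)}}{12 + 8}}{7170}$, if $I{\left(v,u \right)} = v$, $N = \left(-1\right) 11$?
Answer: $\frac{144891623}{259984200} \approx 0.55731$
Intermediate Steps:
$N = -11$
$\frac{8411}{18130} + \frac{- 61 N + \frac{-33 + I{\left(4,5 \right)}}{12 + 8}}{7170} = \frac{8411}{18130} + \frac{\left(-61\right) \left(-11\right) + \frac{-33 + 4}{12 + 8}}{7170} = 8411 \cdot \frac{1}{18130} + \left(671 - \frac{29}{20}\right) \frac{1}{7170} = \frac{8411}{18130} + \left(671 - \frac{29}{20}\right) \frac{1}{7170} = \frac{8411}{18130} + \frac{13391}{20} \cdot \frac{1}{7170} = \frac{8411}{18130} + \frac{13391}{143400} = \frac{144891623}{259984200}$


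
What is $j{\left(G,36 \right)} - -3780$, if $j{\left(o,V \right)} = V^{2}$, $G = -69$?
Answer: $5076$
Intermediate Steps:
$j{\left(G,36 \right)} - -3780 = 36^{2} - -3780 = 1296 + 3780 = 5076$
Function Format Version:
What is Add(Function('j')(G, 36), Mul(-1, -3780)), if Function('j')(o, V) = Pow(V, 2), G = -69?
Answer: 5076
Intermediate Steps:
Add(Function('j')(G, 36), Mul(-1, -3780)) = Add(Pow(36, 2), Mul(-1, -3780)) = Add(1296, 3780) = 5076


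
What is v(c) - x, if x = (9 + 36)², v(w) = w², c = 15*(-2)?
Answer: -1125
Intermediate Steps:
c = -30
x = 2025 (x = 45² = 2025)
v(c) - x = (-30)² - 1*2025 = 900 - 2025 = -1125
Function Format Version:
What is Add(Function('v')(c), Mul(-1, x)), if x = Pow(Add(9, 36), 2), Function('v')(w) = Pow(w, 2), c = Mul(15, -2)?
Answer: -1125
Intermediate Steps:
c = -30
x = 2025 (x = Pow(45, 2) = 2025)
Add(Function('v')(c), Mul(-1, x)) = Add(Pow(-30, 2), Mul(-1, 2025)) = Add(900, -2025) = -1125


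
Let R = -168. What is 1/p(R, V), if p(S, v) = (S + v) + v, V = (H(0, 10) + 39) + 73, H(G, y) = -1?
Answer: 1/54 ≈ 0.018519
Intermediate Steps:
V = 111 (V = (-1 + 39) + 73 = 38 + 73 = 111)
p(S, v) = S + 2*v
1/p(R, V) = 1/(-168 + 2*111) = 1/(-168 + 222) = 1/54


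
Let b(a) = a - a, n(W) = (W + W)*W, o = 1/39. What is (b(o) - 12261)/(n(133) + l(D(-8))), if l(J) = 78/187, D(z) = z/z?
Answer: -2292807/6615764 ≈ -0.34657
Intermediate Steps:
o = 1/39 ≈ 0.025641
D(z) = 1
n(W) = 2*W² (n(W) = (2*W)*W = 2*W²)
b(a) = 0
l(J) = 78/187 (l(J) = 78*(1/187) = 78/187)
(b(o) - 12261)/(n(133) + l(D(-8))) = (0 - 12261)/(2*133² + 78/187) = -12261/(2*17689 + 78/187) = -12261/(35378 + 78/187) = -12261/6615764/187 = -12261*187/6615764 = -2292807/6615764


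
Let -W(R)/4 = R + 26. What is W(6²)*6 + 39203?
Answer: 37715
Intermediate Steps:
W(R) = -104 - 4*R (W(R) = -4*(R + 26) = -4*(26 + R) = -104 - 4*R)
W(6²)*6 + 39203 = (-104 - 4*6²)*6 + 39203 = (-104 - 4*36)*6 + 39203 = (-104 - 144)*6 + 39203 = -248*6 + 39203 = -1488 + 39203 = 37715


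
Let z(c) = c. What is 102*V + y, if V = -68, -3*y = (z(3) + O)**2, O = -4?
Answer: -20809/3 ≈ -6936.3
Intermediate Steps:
y = -1/3 (y = -(3 - 4)**2/3 = -1/3*(-1)**2 = -1/3*1 = -1/3 ≈ -0.33333)
102*V + y = 102*(-68) - 1/3 = -6936 - 1/3 = -20809/3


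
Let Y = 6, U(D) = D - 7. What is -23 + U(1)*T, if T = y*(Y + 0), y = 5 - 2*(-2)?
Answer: -347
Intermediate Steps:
U(D) = -7 + D
y = 9 (y = 5 + 4 = 9)
T = 54 (T = 9*(6 + 0) = 9*6 = 54)
-23 + U(1)*T = -23 + (-7 + 1)*54 = -23 - 6*54 = -23 - 324 = -347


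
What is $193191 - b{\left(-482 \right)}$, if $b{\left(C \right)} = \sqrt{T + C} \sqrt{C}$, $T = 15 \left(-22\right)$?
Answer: $193191 + 2 \sqrt{97846} \approx 1.9382 \cdot 10^{5}$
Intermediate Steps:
$T = -330$
$b{\left(C \right)} = \sqrt{C} \sqrt{-330 + C}$ ($b{\left(C \right)} = \sqrt{-330 + C} \sqrt{C} = \sqrt{C} \sqrt{-330 + C}$)
$193191 - b{\left(-482 \right)} = 193191 - \sqrt{-482} \sqrt{-330 - 482} = 193191 - i \sqrt{482} \sqrt{-812} = 193191 - i \sqrt{482} \cdot 2 i \sqrt{203} = 193191 - - 2 \sqrt{97846} = 193191 + 2 \sqrt{97846}$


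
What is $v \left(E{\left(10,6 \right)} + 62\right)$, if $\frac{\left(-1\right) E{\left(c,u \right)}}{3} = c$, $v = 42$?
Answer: $1344$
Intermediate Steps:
$E{\left(c,u \right)} = - 3 c$
$v \left(E{\left(10,6 \right)} + 62\right) = 42 \left(\left(-3\right) 10 + 62\right) = 42 \left(-30 + 62\right) = 42 \cdot 32 = 1344$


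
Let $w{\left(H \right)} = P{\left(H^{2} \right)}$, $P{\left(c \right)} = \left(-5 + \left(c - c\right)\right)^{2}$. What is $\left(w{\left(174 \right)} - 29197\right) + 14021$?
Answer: $-15151$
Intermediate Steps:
$P{\left(c \right)} = 25$ ($P{\left(c \right)} = \left(-5 + 0\right)^{2} = \left(-5\right)^{2} = 25$)
$w{\left(H \right)} = 25$
$\left(w{\left(174 \right)} - 29197\right) + 14021 = \left(25 - 29197\right) + 14021 = -29172 + 14021 = -15151$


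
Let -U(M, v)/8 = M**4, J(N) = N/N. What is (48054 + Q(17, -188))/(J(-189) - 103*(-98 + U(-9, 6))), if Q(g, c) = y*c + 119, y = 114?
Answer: 2057/416643 ≈ 0.0049371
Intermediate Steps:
J(N) = 1
Q(g, c) = 119 + 114*c (Q(g, c) = 114*c + 119 = 119 + 114*c)
U(M, v) = -8*M**4
(48054 + Q(17, -188))/(J(-189) - 103*(-98 + U(-9, 6))) = (48054 + (119 + 114*(-188)))/(1 - 103*(-98 - 8*(-9)**4)) = (48054 + (119 - 21432))/(1 - 103*(-98 - 8*6561)) = (48054 - 21313)/(1 - 103*(-98 - 52488)) = 26741/(1 - 103*(-52586)) = 26741/(1 + 5416358) = 26741/5416359 = 26741*(1/5416359) = 2057/416643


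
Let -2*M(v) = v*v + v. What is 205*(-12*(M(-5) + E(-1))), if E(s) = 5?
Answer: 12300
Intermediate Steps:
M(v) = -v/2 - v**2/2 (M(v) = -(v*v + v)/2 = -(v**2 + v)/2 = -(v + v**2)/2 = -v/2 - v**2/2)
205*(-12*(M(-5) + E(-1))) = 205*(-12*(-1/2*(-5)*(1 - 5) + 5)) = 205*(-12*(-1/2*(-5)*(-4) + 5)) = 205*(-12*(-10 + 5)) = 205*(-12*(-5)) = 205*60 = 12300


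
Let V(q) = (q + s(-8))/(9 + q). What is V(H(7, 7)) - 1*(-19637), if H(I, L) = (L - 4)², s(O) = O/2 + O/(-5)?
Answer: 589121/30 ≈ 19637.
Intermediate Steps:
s(O) = 3*O/10 (s(O) = O*(½) + O*(-⅕) = O/2 - O/5 = 3*O/10)
H(I, L) = (-4 + L)²
V(q) = (-12/5 + q)/(9 + q) (V(q) = (q + (3/10)*(-8))/(9 + q) = (q - 12/5)/(9 + q) = (-12/5 + q)/(9 + q))
V(H(7, 7)) - 1*(-19637) = (-12/5 + (-4 + 7)²)/(9 + (-4 + 7)²) - 1*(-19637) = (-12/5 + 3²)/(9 + 3²) + 19637 = (-12/5 + 9)/(9 + 9) + 19637 = (33/5)/18 + 19637 = (1/18)*(33/5) + 19637 = 11/30 + 19637 = 589121/30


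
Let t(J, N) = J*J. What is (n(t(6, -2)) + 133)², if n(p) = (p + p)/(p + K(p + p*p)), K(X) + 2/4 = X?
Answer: 132422482201/7480225 ≈ 17703.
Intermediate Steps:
K(X) = -½ + X
t(J, N) = J²
n(p) = 2*p/(-½ + p² + 2*p) (n(p) = (p + p)/(p + (-½ + (p + p*p))) = (2*p)/(p + (-½ + (p + p²))) = (2*p)/(p + (-½ + p + p²)) = (2*p)/(-½ + p² + 2*p) = 2*p/(-½ + p² + 2*p))
(n(t(6, -2)) + 133)² = (4*6²/(-1 + 2*(6²)² + 4*6²) + 133)² = (4*36/(-1 + 2*36² + 4*36) + 133)² = (4*36/(-1 + 2*1296 + 144) + 133)² = (4*36/(-1 + 2592 + 144) + 133)² = (4*36/2735 + 133)² = (4*36*(1/2735) + 133)² = (144/2735 + 133)² = (363899/2735)² = 132422482201/7480225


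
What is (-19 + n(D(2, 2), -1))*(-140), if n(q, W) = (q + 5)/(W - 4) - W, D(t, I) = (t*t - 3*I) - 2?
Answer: 2548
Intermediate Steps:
D(t, I) = -2 + t² - 3*I (D(t, I) = (t² - 3*I) - 2 = -2 + t² - 3*I)
n(q, W) = -W + (5 + q)/(-4 + W) (n(q, W) = (5 + q)/(-4 + W) - W = -W + (5 + q)/(-4 + W))
(-19 + n(D(2, 2), -1))*(-140) = (-19 + (5 + (-2 + 2² - 3*2) - 1*(-1)² + 4*(-1))/(-4 - 1))*(-140) = (-19 + (5 + (-2 + 4 - 6) - 1*1 - 4)/(-5))*(-140) = (-19 - (5 - 4 - 1 - 4)/5)*(-140) = (-19 - ⅕*(-4))*(-140) = (-19 + ⅘)*(-140) = -91/5*(-140) = 2548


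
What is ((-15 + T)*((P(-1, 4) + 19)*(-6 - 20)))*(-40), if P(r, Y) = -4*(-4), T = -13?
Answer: -1019200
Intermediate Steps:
P(r, Y) = 16
((-15 + T)*((P(-1, 4) + 19)*(-6 - 20)))*(-40) = ((-15 - 13)*((16 + 19)*(-6 - 20)))*(-40) = -980*(-26)*(-40) = -28*(-910)*(-40) = 25480*(-40) = -1019200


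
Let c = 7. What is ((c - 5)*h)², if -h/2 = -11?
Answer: 1936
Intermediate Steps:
h = 22 (h = -2*(-11) = 22)
((c - 5)*h)² = ((7 - 5)*22)² = (2*22)² = 44² = 1936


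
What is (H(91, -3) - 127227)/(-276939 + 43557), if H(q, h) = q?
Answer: 63568/116691 ≈ 0.54475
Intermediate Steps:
(H(91, -3) - 127227)/(-276939 + 43557) = (91 - 127227)/(-276939 + 43557) = -127136/(-233382) = -127136*(-1/233382) = 63568/116691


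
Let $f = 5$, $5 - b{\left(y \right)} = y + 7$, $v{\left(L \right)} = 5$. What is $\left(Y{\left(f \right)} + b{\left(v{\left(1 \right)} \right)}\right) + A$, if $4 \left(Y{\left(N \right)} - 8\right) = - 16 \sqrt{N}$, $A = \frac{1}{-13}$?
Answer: $\frac{12}{13} - 4 \sqrt{5} \approx -8.0212$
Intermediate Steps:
$b{\left(y \right)} = -2 - y$ ($b{\left(y \right)} = 5 - \left(y + 7\right) = 5 - \left(7 + y\right) = -2 - y$)
$A = - \frac{1}{13} \approx -0.076923$
$Y{\left(N \right)} = 8 - 4 \sqrt{N}$ ($Y{\left(N \right)} = 8 + \frac{\left(-16\right) \sqrt{N}}{4} = 8 - 4 \sqrt{N}$)
$\left(Y{\left(f \right)} + b{\left(v{\left(1 \right)} \right)}\right) + A = \left(\left(8 - 4 \sqrt{5}\right) - 7\right) - \frac{1}{13} = \left(1 - 4 \sqrt{5}\right) - \frac{1}{13} = \frac{12}{13} - 4 \sqrt{5}$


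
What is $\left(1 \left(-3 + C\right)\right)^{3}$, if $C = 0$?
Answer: $-27$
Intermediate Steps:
$\left(1 \left(-3 + C\right)\right)^{3} = \left(1 \left(-3 + 0\right)\right)^{3} = \left(1 \left(-3\right)\right)^{3} = \left(-3\right)^{3} = -27$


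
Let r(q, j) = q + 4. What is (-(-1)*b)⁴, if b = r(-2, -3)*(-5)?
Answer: 10000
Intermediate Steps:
r(q, j) = 4 + q
b = -10 (b = (4 - 2)*(-5) = 2*(-5) = -10)
(-(-1)*b)⁴ = (-(-1)*(-10))⁴ = (-1*10)⁴ = (-10)⁴ = 10000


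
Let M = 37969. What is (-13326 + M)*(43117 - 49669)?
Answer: -161460936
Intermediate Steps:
(-13326 + M)*(43117 - 49669) = (-13326 + 37969)*(43117 - 49669) = 24643*(-6552) = -161460936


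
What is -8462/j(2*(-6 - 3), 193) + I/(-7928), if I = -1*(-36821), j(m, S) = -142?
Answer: 30929077/562888 ≈ 54.947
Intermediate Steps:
I = 36821
-8462/j(2*(-6 - 3), 193) + I/(-7928) = -8462/(-142) + 36821/(-7928) = -8462*(-1/142) + 36821*(-1/7928) = 4231/71 - 36821/7928 = 30929077/562888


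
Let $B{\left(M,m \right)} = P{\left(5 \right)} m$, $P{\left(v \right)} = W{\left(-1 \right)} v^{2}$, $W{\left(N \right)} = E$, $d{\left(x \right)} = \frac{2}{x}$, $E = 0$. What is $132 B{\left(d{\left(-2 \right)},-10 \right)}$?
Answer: $0$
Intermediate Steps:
$W{\left(N \right)} = 0$
$P{\left(v \right)} = 0$ ($P{\left(v \right)} = 0 v^{2} = 0$)
$B{\left(M,m \right)} = 0$ ($B{\left(M,m \right)} = 0 m = 0$)
$132 B{\left(d{\left(-2 \right)},-10 \right)} = 132 \cdot 0 = 0$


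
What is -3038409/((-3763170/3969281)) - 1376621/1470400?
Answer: 197038429296248367/61481835200 ≈ 3.2048e+6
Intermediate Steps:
-3038409/((-3763170/3969281)) - 1376621/1470400 = -3038409/((-3763170*1/3969281)) - 1376621*1/1470400 = -3038409/(-3763170/3969281) - 1376621/1470400 = -3038409*(-3969281/3763170) - 1376621/1470400 = 1340033234881/418130 - 1376621/1470400 = 197038429296248367/61481835200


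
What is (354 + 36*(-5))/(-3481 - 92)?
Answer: -58/1191 ≈ -0.048699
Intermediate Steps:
(354 + 36*(-5))/(-3481 - 92) = (354 - 180)/(-3573) = 174*(-1/3573) = -58/1191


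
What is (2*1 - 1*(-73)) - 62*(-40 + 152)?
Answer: -6869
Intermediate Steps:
(2*1 - 1*(-73)) - 62*(-40 + 152) = (2 + 73) - 62*112 = 75 - 6944 = -6869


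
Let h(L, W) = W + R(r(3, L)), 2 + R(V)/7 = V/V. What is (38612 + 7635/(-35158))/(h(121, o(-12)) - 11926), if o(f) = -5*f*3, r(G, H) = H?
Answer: -59022307/17965738 ≈ -3.2853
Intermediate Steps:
R(V) = -7 (R(V) = -14 + 7*(V/V) = -14 + 7*1 = -14 + 7 = -7)
o(f) = -15*f
h(L, W) = -7 + W (h(L, W) = W - 7 = -7 + W)
(38612 + 7635/(-35158))/(h(121, o(-12)) - 11926) = (38612 + 7635/(-35158))/((-7 - 15*(-12)) - 11926) = (38612 + 7635*(-1/35158))/((-7 + 180) - 11926) = (38612 - 7635/35158)/(173 - 11926) = (1357513061/35158)/(-11753) = (1357513061/35158)*(-1/11753) = -59022307/17965738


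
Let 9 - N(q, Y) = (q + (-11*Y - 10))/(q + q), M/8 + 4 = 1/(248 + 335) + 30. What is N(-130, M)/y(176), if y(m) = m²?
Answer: -73/6669520 ≈ -1.0945e-5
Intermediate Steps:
M = 121272/583 (M = -32 + 8*(1/(248 + 335) + 30) = -32 + 8*(1/583 + 30) = -32 + 8*(17491/583) = -32 + 139928/583 = 121272/583 ≈ 208.01)
N(q, Y) = 9 - (-10 + q - 11*Y)/(2*q) (N(q, Y) = 9 - (q + (-11*Y - 10))/(q + q) = 9 - (q + (-10 - 11*Y))/(2*q) = 9 - (-10 + q - 11*Y)*1/(2*q) = 9 - (-10 + q - 11*Y)/(2*q))
N(-130, M)/y(176) = ((½)*(10 + 11*(121272/583) + 17*(-130))/(-130))/(176²) = ((½)*(-1/130)*(10 + 121272/53 - 2210))/30976 = ((½)*(-1/130)*(4672/53))*(1/30976) = -1168/3445*1/30976 = -73/6669520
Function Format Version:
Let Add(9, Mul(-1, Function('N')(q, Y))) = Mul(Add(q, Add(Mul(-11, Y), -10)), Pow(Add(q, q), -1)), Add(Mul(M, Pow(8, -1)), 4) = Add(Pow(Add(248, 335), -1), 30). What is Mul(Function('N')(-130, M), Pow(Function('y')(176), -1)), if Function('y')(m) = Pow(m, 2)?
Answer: Rational(-73, 6669520) ≈ -1.0945e-5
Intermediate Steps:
M = Rational(121272, 583) (M = Add(-32, Mul(8, Add(Pow(Add(248, 335), -1), 30))) = Add(-32, Mul(8, Add(Pow(583, -1), 30))) = Add(-32, Mul(8, Add(Rational(1, 583), 30))) = Add(-32, Mul(8, Rational(17491, 583))) = Add(-32, Rational(139928, 583)) = Rational(121272, 583) ≈ 208.01)
Function('N')(q, Y) = Add(9, Mul(Rational(-1, 2), Pow(q, -1), Add(-10, q, Mul(-11, Y)))) (Function('N')(q, Y) = Add(9, Mul(-1, Mul(Add(q, Add(Mul(-11, Y), -10)), Pow(Add(q, q), -1)))) = Add(9, Mul(-1, Mul(Add(q, Add(-10, Mul(-11, Y))), Pow(Mul(2, q), -1)))) = Add(9, Mul(-1, Mul(Add(-10, q, Mul(-11, Y)), Mul(Rational(1, 2), Pow(q, -1))))) = Add(9, Mul(-1, Mul(Rational(1, 2), Pow(q, -1), Add(-10, q, Mul(-11, Y))))) = Add(9, Mul(Rational(-1, 2), Pow(q, -1), Add(-10, q, Mul(-11, Y)))))
Mul(Function('N')(-130, M), Pow(Function('y')(176), -1)) = Mul(Mul(Rational(1, 2), Pow(-130, -1), Add(10, Mul(11, Rational(121272, 583)), Mul(17, -130))), Pow(Pow(176, 2), -1)) = Mul(Mul(Rational(1, 2), Rational(-1, 130), Add(10, Rational(121272, 53), -2210)), Pow(30976, -1)) = Mul(Mul(Rational(1, 2), Rational(-1, 130), Rational(4672, 53)), Rational(1, 30976)) = Mul(Rational(-1168, 3445), Rational(1, 30976)) = Rational(-73, 6669520)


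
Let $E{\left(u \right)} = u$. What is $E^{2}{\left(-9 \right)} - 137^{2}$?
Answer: $-18688$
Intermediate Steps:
$E^{2}{\left(-9 \right)} - 137^{2} = \left(-9\right)^{2} - 137^{2} = 81 - 18769 = -18688$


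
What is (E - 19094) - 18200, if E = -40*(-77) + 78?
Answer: -34136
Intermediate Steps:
E = 3158 (E = 3080 + 78 = 3158)
(E - 19094) - 18200 = (3158 - 19094) - 18200 = -15936 - 18200 = -34136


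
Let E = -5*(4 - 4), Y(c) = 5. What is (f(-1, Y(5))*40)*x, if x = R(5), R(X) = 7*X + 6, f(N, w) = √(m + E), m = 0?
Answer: 0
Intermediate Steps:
E = 0 (E = -5*0 = 0)
f(N, w) = 0 (f(N, w) = √(0 + 0) = √0 = 0)
R(X) = 6 + 7*X
x = 41 (x = 6 + 7*5 = 6 + 35 = 41)
(f(-1, Y(5))*40)*x = (0*40)*41 = 0*41 = 0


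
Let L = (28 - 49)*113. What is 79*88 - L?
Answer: 9325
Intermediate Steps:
L = -2373 (L = -21*113 = -2373)
79*88 - L = 79*88 - 1*(-2373) = 6952 + 2373 = 9325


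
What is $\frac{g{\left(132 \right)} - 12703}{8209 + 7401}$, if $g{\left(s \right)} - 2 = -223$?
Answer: $- \frac{6462}{7805} \approx -0.82793$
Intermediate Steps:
$g{\left(s \right)} = -221$ ($g{\left(s \right)} = 2 - 223 = -221$)
$\frac{g{\left(132 \right)} - 12703}{8209 + 7401} = \frac{-221 - 12703}{8209 + 7401} = - \frac{12924}{15610} = \left(-12924\right) \frac{1}{15610} = - \frac{6462}{7805}$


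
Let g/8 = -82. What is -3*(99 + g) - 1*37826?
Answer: -36155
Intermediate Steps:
g = -656 (g = 8*(-82) = -656)
-3*(99 + g) - 1*37826 = -3*(99 - 656) - 1*37826 = -3*(-557) - 37826 = 1671 - 37826 = -36155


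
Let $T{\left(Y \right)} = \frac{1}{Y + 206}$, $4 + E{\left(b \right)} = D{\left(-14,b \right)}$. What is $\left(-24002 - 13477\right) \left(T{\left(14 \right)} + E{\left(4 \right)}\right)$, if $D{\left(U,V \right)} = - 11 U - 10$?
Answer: $- \frac{1154390679}{220} \approx -5.2472 \cdot 10^{6}$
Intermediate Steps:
$D{\left(U,V \right)} = -10 - 11 U$
$E{\left(b \right)} = 140$ ($E{\left(b \right)} = -4 - -144 = -4 + \left(-10 + 154\right) = -4 + 144 = 140$)
$T{\left(Y \right)} = \frac{1}{206 + Y}$
$\left(-24002 - 13477\right) \left(T{\left(14 \right)} + E{\left(4 \right)}\right) = \left(-24002 - 13477\right) \left(\frac{1}{206 + 14} + 140\right) = - 37479 \left(\frac{1}{220} + 140\right) = \left(-37479\right) \frac{30801}{220} = - \frac{1154390679}{220}$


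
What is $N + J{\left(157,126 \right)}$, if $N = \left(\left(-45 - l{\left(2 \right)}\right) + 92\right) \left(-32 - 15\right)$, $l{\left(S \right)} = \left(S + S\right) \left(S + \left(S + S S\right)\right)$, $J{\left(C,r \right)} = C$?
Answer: $-548$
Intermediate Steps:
$l{\left(S \right)} = 2 S \left(S^{2} + 2 S\right)$ ($l{\left(S \right)} = 2 S \left(S + \left(S + S^{2}\right)\right) = 2 S \left(S^{2} + 2 S\right)$)
$N = -705$ ($N = \left(\left(-45 - 2 \cdot 2^{2} \left(2 + 2\right)\right) + 92\right) \left(-32 - 15\right) = \left(\left(-45 - 2 \cdot 4 \cdot 4\right) + 92\right) \left(-32 - 15\right) = \left(\left(-45 - 32\right) + 92\right) \left(-47\right) = \left(-77 + 92\right) \left(-47\right) = 15 \left(-47\right) = -705$)
$N + J{\left(157,126 \right)} = -705 + 157 = -548$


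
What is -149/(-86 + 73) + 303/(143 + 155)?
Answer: 48341/3874 ≈ 12.478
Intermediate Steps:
-149/(-86 + 73) + 303/(143 + 155) = -149/(-13) + 303/298 = -149*(-1/13) + 303*(1/298) = 149/13 + 303/298 = 48341/3874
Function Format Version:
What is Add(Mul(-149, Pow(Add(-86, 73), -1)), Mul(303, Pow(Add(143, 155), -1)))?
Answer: Rational(48341, 3874) ≈ 12.478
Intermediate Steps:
Add(Mul(-149, Pow(Add(-86, 73), -1)), Mul(303, Pow(Add(143, 155), -1))) = Add(Mul(-149, Pow(-13, -1)), Mul(303, Pow(298, -1))) = Add(Mul(-149, Rational(-1, 13)), Mul(303, Rational(1, 298))) = Add(Rational(149, 13), Rational(303, 298)) = Rational(48341, 3874)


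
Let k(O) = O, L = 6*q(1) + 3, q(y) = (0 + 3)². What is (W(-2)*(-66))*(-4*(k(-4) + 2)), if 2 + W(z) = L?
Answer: -29040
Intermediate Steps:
q(y) = 9 (q(y) = 3² = 9)
L = 57 (L = 6*9 + 3 = 54 + 3 = 57)
W(z) = 55 (W(z) = -2 + 57 = 55)
(W(-2)*(-66))*(-4*(k(-4) + 2)) = (55*(-66))*(-4*(-4 + 2)) = -(-14520)*(-2) = -3630*8 = -29040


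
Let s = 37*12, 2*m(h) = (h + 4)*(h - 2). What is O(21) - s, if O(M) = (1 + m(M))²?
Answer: 225753/4 ≈ 56438.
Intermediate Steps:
m(h) = (-2 + h)*(4 + h)/2 (m(h) = ((h + 4)*(h - 2))/2 = ((4 + h)*(-2 + h))/2 = ((-2 + h)*(4 + h))/2 = (-2 + h)*(4 + h)/2)
O(M) = (-3 + M + M²/2)² (O(M) = (1 + (-4 + M + M²/2))² = (-3 + M + M²/2)²)
s = 444
O(21) - s = (-6 + 21² + 2*21)²/4 - 1*444 = (-6 + 441 + 42)²/4 - 444 = (¼)*477² - 444 = (¼)*227529 - 444 = 227529/4 - 444 = 225753/4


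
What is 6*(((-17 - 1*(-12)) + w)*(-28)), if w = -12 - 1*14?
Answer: 5208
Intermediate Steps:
w = -26 (w = -12 - 14 = -26)
6*(((-17 - 1*(-12)) + w)*(-28)) = 6*(((-17 - 1*(-12)) - 26)*(-28)) = 6*(((-17 + 12) - 26)*(-28)) = 6*((-5 - 26)*(-28)) = 6*(-31*(-28)) = 6*868 = 5208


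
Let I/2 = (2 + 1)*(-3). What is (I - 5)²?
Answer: 529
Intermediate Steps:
I = -18 (I = 2*((2 + 1)*(-3)) = 2*(3*(-3)) = 2*(-9) = -18)
(I - 5)² = (-18 - 5)² = (-23)² = 529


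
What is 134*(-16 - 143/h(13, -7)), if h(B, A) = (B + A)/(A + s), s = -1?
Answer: 70216/3 ≈ 23405.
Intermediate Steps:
h(B, A) = (A + B)/(-1 + A) (h(B, A) = (B + A)/(A - 1) = (A + B)/(-1 + A))
134*(-16 - 143/h(13, -7)) = 134*(-16 - 143*(-1 - 7)/(-7 + 13)) = 134*(-16 - 143/(6/(-8))) = 134*(-16 - 143/((-1/8*6))) = 134*(-16 - 143/(-3/4)) = 134*(-16 - 143*(-4/3)) = 134*(-16 + 572/3) = 134*(524/3) = 70216/3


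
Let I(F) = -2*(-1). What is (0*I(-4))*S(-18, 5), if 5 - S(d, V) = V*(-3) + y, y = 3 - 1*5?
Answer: 0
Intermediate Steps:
y = -2 (y = 3 - 5 = -2)
I(F) = 2
S(d, V) = 7 + 3*V (S(d, V) = 5 - (V*(-3) - 2) = 5 - (-3*V - 2) = 5 - (-2 - 3*V) = 5 + (2 + 3*V) = 7 + 3*V)
(0*I(-4))*S(-18, 5) = (0*2)*(7 + 3*5) = 0*(7 + 15) = 0*22 = 0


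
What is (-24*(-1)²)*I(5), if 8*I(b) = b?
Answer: -15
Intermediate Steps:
I(b) = b/8
(-24*(-1)²)*I(5) = (-24*(-1)²)*((⅛)*5) = -24*1*(5/8) = -24*5/8 = -15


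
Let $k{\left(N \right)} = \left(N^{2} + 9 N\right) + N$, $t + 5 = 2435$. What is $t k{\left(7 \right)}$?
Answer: $289170$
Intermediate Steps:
$t = 2430$ ($t = -5 + 2435 = 2430$)
$k{\left(N \right)} = N^{2} + 10 N$
$t k{\left(7 \right)} = 2430 \cdot 7 \left(10 + 7\right) = 2430 \cdot 7 \cdot 17 = 2430 \cdot 119 = 289170$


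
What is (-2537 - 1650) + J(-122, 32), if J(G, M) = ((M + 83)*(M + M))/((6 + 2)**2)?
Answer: -4072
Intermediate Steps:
J(G, M) = M*(83 + M)/32 (J(G, M) = ((83 + M)*(2*M))/(8**2) = (2*M*(83 + M))/64 = (2*M*(83 + M))*(1/64) = M*(83 + M)/32)
(-2537 - 1650) + J(-122, 32) = (-2537 - 1650) + (1/32)*32*(83 + 32) = -4187 + (1/32)*32*115 = -4187 + 115 = -4072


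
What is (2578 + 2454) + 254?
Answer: 5286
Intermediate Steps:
(2578 + 2454) + 254 = 5032 + 254 = 5286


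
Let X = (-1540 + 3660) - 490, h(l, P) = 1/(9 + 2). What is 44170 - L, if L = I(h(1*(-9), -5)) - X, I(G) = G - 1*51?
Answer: 504360/11 ≈ 45851.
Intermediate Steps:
h(l, P) = 1/11
I(G) = -51 + G (I(G) = G - 51 = -51 + G)
X = 1630 (X = 2120 - 490 = 1630)
L = -18490/11 (L = (-51 + 1/11) - 1*1630 = -560/11 - 1630 = -18490/11 ≈ -1680.9)
44170 - L = 44170 - 1*(-18490/11) = 44170 + 18490/11 = 504360/11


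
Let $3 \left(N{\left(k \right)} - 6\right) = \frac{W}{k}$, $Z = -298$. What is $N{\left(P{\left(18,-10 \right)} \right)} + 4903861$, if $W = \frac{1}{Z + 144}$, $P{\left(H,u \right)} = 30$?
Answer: $\frac{67967596619}{13860} \approx 4.9039 \cdot 10^{6}$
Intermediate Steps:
$W = - \frac{1}{154}$ ($W = \frac{1}{-298 + 144} = \frac{1}{-154} = - \frac{1}{154} \approx -0.0064935$)
$N{\left(k \right)} = 6 - \frac{1}{462 k}$ ($N{\left(k \right)} = 6 + \frac{\left(- \frac{1}{154}\right) \frac{1}{k}}{3} = 6 - \frac{1}{462 k}$)
$N{\left(P{\left(18,-10 \right)} \right)} + 4903861 = \left(6 - \frac{1}{462 \cdot 30}\right) + 4903861 = \left(6 - \frac{1}{13860}\right) + 4903861 = \frac{83159}{13860} + 4903861 = \frac{67967596619}{13860}$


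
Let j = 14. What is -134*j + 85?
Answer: -1791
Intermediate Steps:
-134*j + 85 = -134*14 + 85 = -1876 + 85 = -1791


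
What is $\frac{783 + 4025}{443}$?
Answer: $\frac{4808}{443} \approx 10.853$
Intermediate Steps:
$\frac{783 + 4025}{443} = 4808 \cdot \frac{1}{443} = \frac{4808}{443}$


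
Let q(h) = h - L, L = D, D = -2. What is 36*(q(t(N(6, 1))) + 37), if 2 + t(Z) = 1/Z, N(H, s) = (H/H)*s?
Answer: 1368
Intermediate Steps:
L = -2
N(H, s) = s (N(H, s) = 1*s = s)
t(Z) = -2 + 1/Z
q(h) = 2 + h (q(h) = h - 1*(-2) = h + 2 = 2 + h)
36*(q(t(N(6, 1))) + 37) = 36*((2 + (-2 + 1/1)) + 37) = 36*((2 + (-2 + 1)) + 37) = 36*((2 - 1) + 37) = 36*(1 + 37) = 36*38 = 1368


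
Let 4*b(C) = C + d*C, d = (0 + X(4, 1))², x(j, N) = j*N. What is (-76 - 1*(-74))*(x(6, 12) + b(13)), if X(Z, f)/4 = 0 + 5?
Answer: -5501/2 ≈ -2750.5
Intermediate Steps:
X(Z, f) = 20 (X(Z, f) = 4*(0 + 5) = 4*5 = 20)
x(j, N) = N*j
d = 400 (d = (0 + 20)² = 20² = 400)
b(C) = 401*C/4 (b(C) = (C + 400*C)/4 = (401*C)/4 = 401*C/4)
(-76 - 1*(-74))*(x(6, 12) + b(13)) = (-76 - 1*(-74))*(12*6 + (401/4)*13) = (-76 + 74)*(72 + 5213/4) = -2*5501/4 = -5501/2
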